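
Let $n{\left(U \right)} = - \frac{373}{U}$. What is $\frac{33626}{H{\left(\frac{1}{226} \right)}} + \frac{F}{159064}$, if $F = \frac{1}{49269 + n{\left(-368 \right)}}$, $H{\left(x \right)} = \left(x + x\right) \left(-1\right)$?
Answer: $- \frac{1369828082567262664}{360505930295} \approx -3.7997 \cdot 10^{6}$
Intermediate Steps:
$H{\left(x \right)} = - 2 x$ ($H{\left(x \right)} = 2 x \left(-1\right) = - 2 x$)
$F = \frac{368}{18131365}$ ($F = \frac{1}{49269 - \frac{373}{-368}} = \frac{1}{49269 - - \frac{373}{368}} = \frac{1}{49269 + \frac{373}{368}} = \frac{1}{\frac{18131365}{368}} = \frac{368}{18131365} \approx 2.0296 \cdot 10^{-5}$)
$\frac{33626}{H{\left(\frac{1}{226} \right)}} + \frac{F}{159064} = \frac{33626}{\left(-2\right) \frac{1}{226}} + \frac{368}{18131365 \cdot 159064} = \frac{33626}{\left(-2\right) \frac{1}{226}} + \frac{368}{18131365} \cdot \frac{1}{159064} = \frac{33626}{- \frac{1}{113}} + \frac{46}{360505930295} = 33626 \left(-113\right) + \frac{46}{360505930295} = -3799738 + \frac{46}{360505930295} = - \frac{1369828082567262664}{360505930295}$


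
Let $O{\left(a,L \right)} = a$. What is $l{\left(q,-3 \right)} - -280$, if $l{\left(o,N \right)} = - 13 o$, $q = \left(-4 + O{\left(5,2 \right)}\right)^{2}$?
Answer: $267$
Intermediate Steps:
$q = 1$ ($q = \left(-4 + 5\right)^{2} = 1^{2} = 1$)
$l{\left(q,-3 \right)} - -280 = \left(-13\right) 1 - -280 = -13 + 280 = 267$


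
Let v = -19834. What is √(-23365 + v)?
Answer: I*√43199 ≈ 207.84*I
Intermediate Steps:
√(-23365 + v) = √(-23365 - 19834) = √(-43199) = I*√43199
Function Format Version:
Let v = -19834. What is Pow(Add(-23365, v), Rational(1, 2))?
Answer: Mul(I, Pow(43199, Rational(1, 2))) ≈ Mul(207.84, I)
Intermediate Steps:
Pow(Add(-23365, v), Rational(1, 2)) = Pow(Add(-23365, -19834), Rational(1, 2)) = Pow(-43199, Rational(1, 2)) = Mul(I, Pow(43199, Rational(1, 2)))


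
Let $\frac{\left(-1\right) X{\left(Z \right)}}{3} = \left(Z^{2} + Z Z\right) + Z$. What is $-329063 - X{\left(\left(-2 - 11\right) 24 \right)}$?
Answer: $254065$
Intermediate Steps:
$X{\left(Z \right)} = - 6 Z^{2} - 3 Z$ ($X{\left(Z \right)} = - 3 \left(\left(Z^{2} + Z Z\right) + Z\right) = - 3 \left(\left(Z^{2} + Z^{2}\right) + Z\right) = - 3 \left(2 Z^{2} + Z\right) = - 3 \left(Z + 2 Z^{2}\right) = - 6 Z^{2} - 3 Z$)
$-329063 - X{\left(\left(-2 - 11\right) 24 \right)} = -329063 - - 3 \left(-2 - 11\right) 24 \left(1 + 2 \left(-2 - 11\right) 24\right) = -329063 - - 3 \left(\left(-13\right) 24\right) \left(1 + 2 \left(\left(-13\right) 24\right)\right) = -329063 - \left(-3\right) \left(-312\right) \left(1 + 2 \left(-312\right)\right) = -329063 - \left(-3\right) \left(-312\right) \left(1 - 624\right) = -329063 - \left(-3\right) \left(-312\right) \left(-623\right) = -329063 - -583128 = -329063 + 583128 = 254065$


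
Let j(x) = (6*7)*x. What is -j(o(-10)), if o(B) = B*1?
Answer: 420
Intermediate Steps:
o(B) = B
j(x) = 42*x
-j(o(-10)) = -42*(-10) = -1*(-420) = 420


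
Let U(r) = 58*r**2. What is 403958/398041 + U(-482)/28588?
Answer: 191966715492/406399861 ≈ 472.36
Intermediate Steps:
403958/398041 + U(-482)/28588 = 403958/398041 + (58*(-482)**2)/28588 = 403958*(1/398041) + (58*232324)*(1/28588) = 403958/398041 + 13474792*(1/28588) = 403958/398041 + 3368698/7147 = 191966715492/406399861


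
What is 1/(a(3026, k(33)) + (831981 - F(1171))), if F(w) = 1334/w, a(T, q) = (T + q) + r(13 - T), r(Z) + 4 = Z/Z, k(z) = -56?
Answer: 1171/977722774 ≈ 1.1977e-6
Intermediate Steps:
r(Z) = -3 (r(Z) = -4 + Z/Z = -4 + 1 = -3)
a(T, q) = -3 + T + q (a(T, q) = (T + q) - 3 = -3 + T + q)
1/(a(3026, k(33)) + (831981 - F(1171))) = 1/((-3 + 3026 - 56) + (831981 - 1334/1171)) = 1/(2967 + (831981 - 1334/1171)) = 1/(2967 + 974248417/1171) = 1/(977722774/1171) = 1171/977722774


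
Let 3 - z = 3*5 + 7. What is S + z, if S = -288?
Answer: -307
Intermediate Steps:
z = -19 (z = 3 - (3*5 + 7) = 3 - (15 + 7) = 3 - 1*22 = 3 - 22 = -19)
S + z = -288 - 19 = -307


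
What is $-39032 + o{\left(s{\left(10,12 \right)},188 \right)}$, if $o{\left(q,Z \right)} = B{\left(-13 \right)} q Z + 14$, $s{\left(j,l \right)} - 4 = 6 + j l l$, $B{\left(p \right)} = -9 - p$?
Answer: $1051382$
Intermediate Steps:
$s{\left(j,l \right)} = 10 + j l^{2}$ ($s{\left(j,l \right)} = 4 + \left(6 + j l l\right) = 4 + \left(6 + j l^{2}\right) = 10 + j l^{2}$)
$o{\left(q,Z \right)} = 14 + 4 Z q$ ($o{\left(q,Z \right)} = \left(-9 - -13\right) q Z + 14 = \left(-9 + 13\right) q Z + 14 = 4 q Z + 14 = 4 Z q + 14 = 14 + 4 Z q$)
$-39032 + o{\left(s{\left(10,12 \right)},188 \right)} = -39032 + \left(14 + 4 \cdot 188 \left(10 + 10 \cdot 12^{2}\right)\right) = -39032 + \left(14 + 4 \cdot 188 \left(10 + 10 \cdot 144\right)\right) = -39032 + \left(14 + 4 \cdot 188 \left(10 + 1440\right)\right) = -39032 + \left(14 + 4 \cdot 188 \cdot 1450\right) = -39032 + \left(14 + 1090400\right) = -39032 + 1090414 = 1051382$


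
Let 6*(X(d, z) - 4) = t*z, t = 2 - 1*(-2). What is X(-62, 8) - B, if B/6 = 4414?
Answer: -79424/3 ≈ -26475.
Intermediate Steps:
t = 4 (t = 2 + 2 = 4)
B = 26484 (B = 6*4414 = 26484)
X(d, z) = 4 + 2*z/3 (X(d, z) = 4 + (4*z)/6 = 4 + 2*z/3)
X(-62, 8) - B = (4 + (⅔)*8) - 1*26484 = (4 + 16/3) - 26484 = 28/3 - 26484 = -79424/3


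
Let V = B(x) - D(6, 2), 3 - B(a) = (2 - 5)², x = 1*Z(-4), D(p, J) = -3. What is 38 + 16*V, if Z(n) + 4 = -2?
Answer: -10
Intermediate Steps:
Z(n) = -6 (Z(n) = -4 - 2 = -6)
x = -6 (x = 1*(-6) = -6)
B(a) = -6 (B(a) = 3 - (2 - 5)² = 3 - 1*(-3)² = 3 - 1*9 = 3 - 9 = -6)
V = -3 (V = -6 - 1*(-3) = -6 + 3 = -3)
38 + 16*V = 38 + 16*(-3) = 38 - 48 = -10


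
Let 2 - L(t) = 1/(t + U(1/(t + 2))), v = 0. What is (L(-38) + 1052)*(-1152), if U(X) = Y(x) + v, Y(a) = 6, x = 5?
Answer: -1214244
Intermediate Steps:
U(X) = 6 (U(X) = 6 + 0 = 6)
L(t) = 2 - 1/(6 + t) (L(t) = 2 - 1/(t + 6) = 2 - 1/(6 + t))
(L(-38) + 1052)*(-1152) = ((11 + 2*(-38))/(6 - 38) + 1052)*(-1152) = ((11 - 76)/(-32) + 1052)*(-1152) = (-1/32*(-65) + 1052)*(-1152) = (65/32 + 1052)*(-1152) = (33729/32)*(-1152) = -1214244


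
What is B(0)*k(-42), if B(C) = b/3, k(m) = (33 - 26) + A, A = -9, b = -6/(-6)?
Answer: -2/3 ≈ -0.66667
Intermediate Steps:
b = 1 (b = -6*(-1/6) = 1)
k(m) = -2 (k(m) = (33 - 26) - 9 = 7 - 9 = -2)
B(C) = 1/3
B(0)*k(-42) = (1/3)*(-2) = -2/3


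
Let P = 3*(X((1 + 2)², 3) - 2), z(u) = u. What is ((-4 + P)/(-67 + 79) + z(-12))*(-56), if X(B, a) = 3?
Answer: 2030/3 ≈ 676.67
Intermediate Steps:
P = 3 (P = 3*(3 - 2) = 3*1 = 3)
((-4 + P)/(-67 + 79) + z(-12))*(-56) = ((-4 + 3)/(-67 + 79) - 12)*(-56) = (-1/12 - 12)*(-56) = -145/12*(-56) = 2030/3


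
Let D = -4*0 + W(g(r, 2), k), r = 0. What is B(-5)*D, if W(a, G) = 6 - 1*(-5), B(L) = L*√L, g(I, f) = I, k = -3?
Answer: -55*I*√5 ≈ -122.98*I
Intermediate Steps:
B(L) = L^(3/2)
W(a, G) = 11 (W(a, G) = 6 + 5 = 11)
D = 11 (D = -4*0 + 11 = 0 + 11 = 11)
B(-5)*D = (-5)^(3/2)*11 = -5*I*√5*11 = -55*I*√5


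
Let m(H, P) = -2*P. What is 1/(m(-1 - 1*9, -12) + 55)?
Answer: 1/79 ≈ 0.012658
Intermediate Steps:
1/(m(-1 - 1*9, -12) + 55) = 1/(-2*(-12) + 55) = 1/(24 + 55) = 1/79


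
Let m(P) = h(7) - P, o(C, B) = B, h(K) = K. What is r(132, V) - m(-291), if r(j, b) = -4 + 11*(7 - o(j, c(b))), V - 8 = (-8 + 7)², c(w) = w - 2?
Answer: -302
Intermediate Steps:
c(w) = -2 + w
m(P) = 7 - P
V = 9 (V = 8 + (-8 + 7)² = 8 + (-1)² = 8 + 1 = 9)
r(j, b) = 95 - 11*b (r(j, b) = -4 + 11*(7 - (-2 + b)) = -4 + 11*(7 + (2 - b)) = -4 + 11*(9 - b) = -4 + (99 - 11*b) = 95 - 11*b)
r(132, V) - m(-291) = (95 - 11*9) - (7 - 1*(-291)) = (95 - 99) - (7 + 291) = -4 - 1*298 = -4 - 298 = -302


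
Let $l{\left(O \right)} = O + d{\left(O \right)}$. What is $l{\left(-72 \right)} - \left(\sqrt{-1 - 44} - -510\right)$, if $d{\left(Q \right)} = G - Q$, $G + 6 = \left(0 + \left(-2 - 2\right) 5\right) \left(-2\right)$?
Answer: $-476 - 3 i \sqrt{5} \approx -476.0 - 6.7082 i$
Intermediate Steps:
$G = 34$ ($G = -6 + \left(0 + \left(-2 - 2\right) 5\right) \left(-2\right) = -6 + \left(0 - 20\right) \left(-2\right) = -6 - -40 = -6 + 40 = 34$)
$d{\left(Q \right)} = 34 - Q$
$l{\left(O \right)} = 34$ ($l{\left(O \right)} = O - \left(-34 + O\right) = 34$)
$l{\left(-72 \right)} - \left(\sqrt{-1 - 44} - -510\right) = 34 - \left(\sqrt{-1 - 44} - -510\right) = 34 - \left(\sqrt{-45} + 510\right) = 34 - \left(3 i \sqrt{5} + 510\right) = 34 - \left(510 + 3 i \sqrt{5}\right) = -476 - 3 i \sqrt{5}$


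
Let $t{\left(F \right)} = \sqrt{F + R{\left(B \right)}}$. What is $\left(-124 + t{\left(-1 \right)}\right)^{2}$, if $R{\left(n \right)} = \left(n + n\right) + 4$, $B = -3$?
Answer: $\left(124 - i \sqrt{3}\right)^{2} \approx 15373.0 - 429.55 i$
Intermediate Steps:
$R{\left(n \right)} = 4 + 2 n$ ($R{\left(n \right)} = 2 n + 4 = 4 + 2 n$)
$t{\left(F \right)} = \sqrt{-2 + F}$ ($t{\left(F \right)} = \sqrt{F + \left(4 + 2 \left(-3\right)\right)} = \sqrt{F + \left(4 - 6\right)} = \sqrt{F - 2} = \sqrt{-2 + F}$)
$\left(-124 + t{\left(-1 \right)}\right)^{2} = \left(-124 + \sqrt{-2 - 1}\right)^{2} = \left(-124 + \sqrt{-3}\right)^{2} = \left(-124 + i \sqrt{3}\right)^{2}$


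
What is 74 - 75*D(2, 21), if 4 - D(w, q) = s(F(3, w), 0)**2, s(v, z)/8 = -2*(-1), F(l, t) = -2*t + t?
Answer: 18974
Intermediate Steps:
F(l, t) = -t
s(v, z) = 16 (s(v, z) = 8*(-2*(-1)) = 8*2 = 16)
D(w, q) = -252 (D(w, q) = 4 - 1*16**2 = 4 - 1*256 = 4 - 256 = -252)
74 - 75*D(2, 21) = 74 - 75*(-252) = 74 + 18900 = 18974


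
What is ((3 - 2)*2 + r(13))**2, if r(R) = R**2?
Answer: 29241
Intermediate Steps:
((3 - 2)*2 + r(13))**2 = ((3 - 2)*2 + 13**2)**2 = (1*2 + 169)**2 = (2 + 169)**2 = 171**2 = 29241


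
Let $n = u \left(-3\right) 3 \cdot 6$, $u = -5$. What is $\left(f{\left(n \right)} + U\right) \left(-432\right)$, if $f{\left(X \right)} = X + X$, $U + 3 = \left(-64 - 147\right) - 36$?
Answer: $-125280$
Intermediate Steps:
$n = 270$ ($n = \left(-5\right) \left(-3\right) 3 \cdot 6 = 15 \cdot 3 \cdot 6 = 45 \cdot 6 = 270$)
$U = -250$ ($U = -3 - 247 = -250$)
$f{\left(X \right)} = 2 X$
$\left(f{\left(n \right)} + U\right) \left(-432\right) = \left(2 \cdot 270 - 250\right) \left(-432\right) = \left(540 - 250\right) \left(-432\right) = 290 \left(-432\right) = -125280$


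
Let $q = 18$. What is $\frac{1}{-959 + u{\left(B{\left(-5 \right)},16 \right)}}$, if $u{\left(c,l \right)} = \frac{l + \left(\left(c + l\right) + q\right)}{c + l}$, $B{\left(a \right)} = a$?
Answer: $- \frac{11}{10504} \approx -0.0010472$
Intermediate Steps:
$u{\left(c,l \right)} = \frac{18 + c + 2 l}{c + l}$ ($u{\left(c,l \right)} = \frac{l + \left(\left(c + l\right) + 18\right)}{c + l} = \frac{l + \left(18 + c + l\right)}{c + l} = \frac{18 + c + 2 l}{c + l}$)
$\frac{1}{-959 + u{\left(B{\left(-5 \right)},16 \right)}} = \frac{1}{-959 + \frac{18 - 5 + 2 \cdot 16}{-5 + 16}} = \frac{1}{-959 + \frac{18 - 5 + 32}{11}} = \frac{1}{-959 + \frac{1}{11} \cdot 45} = \frac{1}{-959 + \frac{45}{11}} = \frac{1}{- \frac{10504}{11}} = - \frac{11}{10504}$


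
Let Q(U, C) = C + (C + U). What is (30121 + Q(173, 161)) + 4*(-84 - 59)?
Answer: 30044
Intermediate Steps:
Q(U, C) = U + 2*C
(30121 + Q(173, 161)) + 4*(-84 - 59) = (30121 + (173 + 2*161)) + 4*(-84 - 59) = (30121 + (173 + 322)) + 4*(-143) = (30121 + 495) - 572 = 30616 - 572 = 30044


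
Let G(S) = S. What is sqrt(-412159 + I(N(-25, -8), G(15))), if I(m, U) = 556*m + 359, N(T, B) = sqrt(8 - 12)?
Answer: 2*sqrt(-102950 + 278*I) ≈ 0.86643 + 641.72*I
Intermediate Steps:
N(T, B) = 2*I (N(T, B) = sqrt(-4) = 2*I)
I(m, U) = 359 + 556*m
sqrt(-412159 + I(N(-25, -8), G(15))) = sqrt(-412159 + (359 + 556*(2*I))) = sqrt(-412159 + (359 + 1112*I)) = sqrt(-411800 + 1112*I)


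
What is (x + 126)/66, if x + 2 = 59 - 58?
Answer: 125/66 ≈ 1.8939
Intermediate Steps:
x = -1 (x = -2 + (59 - 58) = -2 + 1 = -1)
(x + 126)/66 = (-1 + 126)/66 = (1/66)*125 = 125/66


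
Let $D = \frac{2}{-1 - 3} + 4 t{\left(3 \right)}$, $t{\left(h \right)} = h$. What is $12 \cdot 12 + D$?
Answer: $\frac{311}{2} \approx 155.5$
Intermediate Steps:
$D = \frac{23}{2}$ ($D = \frac{2}{-1 - 3} + 4 \cdot 3 = \frac{2}{-1 - 3} + 12 = \frac{2}{-4} + 12 = 2 \left(- \frac{1}{4}\right) + 12 = - \frac{1}{2} + 12 = \frac{23}{2} \approx 11.5$)
$12 \cdot 12 + D = 12 \cdot 12 + \frac{23}{2} = 144 + \frac{23}{2} = \frac{311}{2}$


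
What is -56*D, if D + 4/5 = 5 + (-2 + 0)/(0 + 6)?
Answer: -3248/15 ≈ -216.53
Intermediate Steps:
D = 58/15 (D = -⅘ + (5 + (-2 + 0)/(0 + 6)) = -⅘ + (5 - 2/6) = -⅘ + (5 - 2*⅙) = -⅘ + (5 - ⅓) = -⅘ + 14/3 = 58/15 ≈ 3.8667)
-56*D = -56*58/15 = -3248/15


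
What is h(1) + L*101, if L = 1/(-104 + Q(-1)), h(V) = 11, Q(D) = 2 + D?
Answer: 1032/103 ≈ 10.019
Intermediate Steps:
L = -1/103 (L = 1/(-104 + (2 - 1)) = 1/(-104 + 1) = 1/(-103) = -1/103 ≈ -0.0097087)
h(1) + L*101 = 11 - 1/103*101 = 11 - 101/103 = 1032/103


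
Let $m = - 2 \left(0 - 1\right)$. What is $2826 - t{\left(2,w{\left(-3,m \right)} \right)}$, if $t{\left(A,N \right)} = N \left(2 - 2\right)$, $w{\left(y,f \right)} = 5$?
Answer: $2826$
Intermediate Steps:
$m = 2$ ($m = \left(-2\right) \left(-1\right) = 2$)
$t{\left(A,N \right)} = 0$ ($t{\left(A,N \right)} = N 0 = 0$)
$2826 - t{\left(2,w{\left(-3,m \right)} \right)} = 2826 - 0 = 2826 + 0 = 2826$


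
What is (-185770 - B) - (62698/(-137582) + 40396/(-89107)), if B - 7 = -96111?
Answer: -549625455314663/6129759637 ≈ -89665.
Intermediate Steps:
B = -96104 (B = 7 - 96111 = -96104)
(-185770 - B) - (62698/(-137582) + 40396/(-89107)) = (-185770 - 1*(-96104)) - (62698/(-137582) + 40396/(-89107)) = (-185770 + 96104) - (62698*(-1/137582) + 40396*(-1/89107)) = -89666 - (-31349/68791 - 40396/89107) = -89666 - 1*(-5572296579/6129759637) = -89666 + 5572296579/6129759637 = -549625455314663/6129759637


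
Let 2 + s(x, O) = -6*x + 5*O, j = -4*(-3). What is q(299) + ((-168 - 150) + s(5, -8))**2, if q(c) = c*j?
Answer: 155688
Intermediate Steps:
j = 12
s(x, O) = -2 - 6*x + 5*O (s(x, O) = -2 + (-6*x + 5*O) = -2 - 6*x + 5*O)
q(c) = 12*c (q(c) = c*12 = 12*c)
q(299) + ((-168 - 150) + s(5, -8))**2 = 12*299 + ((-168 - 150) + (-2 - 6*5 + 5*(-8)))**2 = 3588 + (-318 + (-2 - 30 - 40))**2 = 3588 + (-318 - 72)**2 = 3588 + (-390)**2 = 3588 + 152100 = 155688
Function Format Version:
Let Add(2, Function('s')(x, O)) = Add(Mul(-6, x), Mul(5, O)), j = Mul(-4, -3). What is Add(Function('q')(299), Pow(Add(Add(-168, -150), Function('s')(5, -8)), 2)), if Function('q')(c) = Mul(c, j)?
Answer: 155688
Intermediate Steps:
j = 12
Function('s')(x, O) = Add(-2, Mul(-6, x), Mul(5, O)) (Function('s')(x, O) = Add(-2, Add(Mul(-6, x), Mul(5, O))) = Add(-2, Mul(-6, x), Mul(5, O)))
Function('q')(c) = Mul(12, c) (Function('q')(c) = Mul(c, 12) = Mul(12, c))
Add(Function('q')(299), Pow(Add(Add(-168, -150), Function('s')(5, -8)), 2)) = Add(Mul(12, 299), Pow(Add(Add(-168, -150), Add(-2, Mul(-6, 5), Mul(5, -8))), 2)) = Add(3588, Pow(Add(-318, Add(-2, -30, -40)), 2)) = Add(3588, Pow(Add(-318, -72), 2)) = Add(3588, Pow(-390, 2)) = Add(3588, 152100) = 155688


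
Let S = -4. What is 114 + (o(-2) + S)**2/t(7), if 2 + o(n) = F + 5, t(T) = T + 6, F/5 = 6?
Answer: 2323/13 ≈ 178.69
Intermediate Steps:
F = 30 (F = 5*6 = 30)
t(T) = 6 + T
o(n) = 33 (o(n) = -2 + (30 + 5) = -2 + 35 = 33)
114 + (o(-2) + S)**2/t(7) = 114 + (33 - 4)**2/(6 + 7) = 114 + 29**2/13 = 114 + (1/13)*841 = 114 + 841/13 = 2323/13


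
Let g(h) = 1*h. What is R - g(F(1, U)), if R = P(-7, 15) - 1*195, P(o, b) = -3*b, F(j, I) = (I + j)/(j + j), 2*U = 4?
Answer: -483/2 ≈ -241.50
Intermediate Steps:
U = 2 (U = (½)*4 = 2)
F(j, I) = (I + j)/(2*j) (F(j, I) = (I + j)/((2*j)) = (I + j)*(1/(2*j)) = (I + j)/(2*j))
g(h) = h
R = -240 (R = -3*15 - 1*195 = -45 - 195 = -240)
R - g(F(1, U)) = -240 - (2 + 1)/(2*1) = -240 - 3/2 = -483/2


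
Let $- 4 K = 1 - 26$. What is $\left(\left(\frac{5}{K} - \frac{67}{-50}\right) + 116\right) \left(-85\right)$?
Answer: $- \frac{100419}{10} \approx -10042.0$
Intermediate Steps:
$K = \frac{25}{4}$ ($K = - \frac{1 - 26}{4} = \left(- \frac{1}{4}\right) \left(-25\right) = \frac{25}{4} \approx 6.25$)
$\left(\left(\frac{5}{K} - \frac{67}{-50}\right) + 116\right) \left(-85\right) = \left(\left(\frac{5}{\frac{25}{4}} - \frac{67}{-50}\right) + 116\right) \left(-85\right) = \left(\left(5 \cdot \frac{4}{25} - - \frac{67}{50}\right) + 116\right) \left(-85\right) = \left(\left(\frac{4}{5} + \frac{67}{50}\right) + 116\right) \left(-85\right) = \left(\frac{107}{50} + 116\right) \left(-85\right) = \frac{5907}{50} \left(-85\right) = - \frac{100419}{10}$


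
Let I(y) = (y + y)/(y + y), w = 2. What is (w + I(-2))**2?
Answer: 9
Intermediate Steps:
I(y) = 1 (I(y) = (2*y)/((2*y)) = (2*y)*(1/(2*y)) = 1)
(w + I(-2))**2 = (2 + 1)**2 = 3**2 = 9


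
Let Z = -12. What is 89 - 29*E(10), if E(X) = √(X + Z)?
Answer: 89 - 29*I*√2 ≈ 89.0 - 41.012*I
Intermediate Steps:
E(X) = √(-12 + X) (E(X) = √(X - 12) = √(-12 + X))
89 - 29*E(10) = 89 - 29*√(-12 + 10) = 89 - 29*I*√2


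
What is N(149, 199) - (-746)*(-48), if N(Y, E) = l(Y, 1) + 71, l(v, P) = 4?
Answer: -35733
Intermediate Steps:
N(Y, E) = 75 (N(Y, E) = 4 + 71 = 75)
N(149, 199) - (-746)*(-48) = 75 - (-746)*(-48) = 75 - 1*35808 = 75 - 35808 = -35733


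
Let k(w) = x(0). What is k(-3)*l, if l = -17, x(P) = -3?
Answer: 51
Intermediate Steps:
k(w) = -3
k(-3)*l = -3*(-17) = 51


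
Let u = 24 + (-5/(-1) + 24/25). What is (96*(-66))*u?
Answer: -4745664/25 ≈ -1.8983e+5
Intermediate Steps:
u = 749/25 (u = 24 + (-5*(-1) + 24*(1/25)) = 24 + (5 + 24/25) = 24 + 149/25 = 749/25 ≈ 29.960)
(96*(-66))*u = (96*(-66))*(749/25) = -6336*749/25 = -4745664/25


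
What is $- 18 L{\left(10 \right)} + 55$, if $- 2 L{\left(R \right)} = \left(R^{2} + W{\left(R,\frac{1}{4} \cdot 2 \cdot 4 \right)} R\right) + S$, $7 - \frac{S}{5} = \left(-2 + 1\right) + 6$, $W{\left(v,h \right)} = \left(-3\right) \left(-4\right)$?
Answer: $2125$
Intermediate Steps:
$W{\left(v,h \right)} = 12$
$S = 10$ ($S = 35 - 5 \left(\left(-2 + 1\right) + 6\right) = 35 - 5 \left(-1 + 6\right) = 35 - 25 = 10$)
$L{\left(R \right)} = -5 - 6 R - \frac{R^{2}}{2}$ ($L{\left(R \right)} = - \frac{\left(R^{2} + 12 R\right) + 10}{2} = - \frac{10 + R^{2} + 12 R}{2} = -5 - 6 R - \frac{R^{2}}{2}$)
$- 18 L{\left(10 \right)} + 55 = - 18 \left(-5 - 60 - \frac{10^{2}}{2}\right) + 55 = - 18 \left(-5 - 60 - 50\right) + 55 = \left(-18\right) \left(-115\right) + 55 = 2070 + 55 = 2125$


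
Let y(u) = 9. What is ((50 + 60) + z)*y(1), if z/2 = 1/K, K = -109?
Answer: 107892/109 ≈ 989.83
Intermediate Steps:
z = -2/109 (z = 2/(-109) = 2*(-1/109) = -2/109 ≈ -0.018349)
((50 + 60) + z)*y(1) = ((50 + 60) - 2/109)*9 = (110 - 2/109)*9 = (11988/109)*9 = 107892/109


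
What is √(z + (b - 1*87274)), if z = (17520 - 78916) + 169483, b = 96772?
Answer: 3*√13065 ≈ 342.91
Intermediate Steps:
z = 108087 (z = -61396 + 169483 = 108087)
√(z + (b - 1*87274)) = √(108087 + (96772 - 1*87274)) = √(108087 + (96772 - 87274)) = √(108087 + 9498) = √117585 = 3*√13065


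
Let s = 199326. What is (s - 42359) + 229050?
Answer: 386017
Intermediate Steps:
(s - 42359) + 229050 = (199326 - 42359) + 229050 = 156967 + 229050 = 386017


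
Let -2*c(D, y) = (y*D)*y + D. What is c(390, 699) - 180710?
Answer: -95458100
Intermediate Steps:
c(D, y) = -D/2 - D*y**2/2 (c(D, y) = -((y*D)*y + D)/2 = -((D*y)*y + D)/2 = -(D*y**2 + D)/2 = -(D + D*y**2)/2 = -D/2 - D*y**2/2)
c(390, 699) - 180710 = -1/2*390*(1 + 699**2) - 180710 = -1/2*390*(1 + 488601) - 180710 = -1/2*390*488602 - 180710 = -95277390 - 180710 = -95458100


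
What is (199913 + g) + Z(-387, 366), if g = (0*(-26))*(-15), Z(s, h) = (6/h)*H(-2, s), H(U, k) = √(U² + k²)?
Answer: 199913 + √149773/61 ≈ 1.9992e+5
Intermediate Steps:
Z(s, h) = 6*√(4 + s²)/h (Z(s, h) = (6/h)*√((-2)² + s²) = (6/h)*√(4 + s²) = 6*√(4 + s²)/h)
g = 0 (g = 0*(-15) = 0)
(199913 + g) + Z(-387, 366) = (199913 + 0) + 6*√(4 + (-387)²)/366 = 199913 + 6*(1/366)*√(4 + 149769) = 199913 + 6*(1/366)*√149773 = 199913 + √149773/61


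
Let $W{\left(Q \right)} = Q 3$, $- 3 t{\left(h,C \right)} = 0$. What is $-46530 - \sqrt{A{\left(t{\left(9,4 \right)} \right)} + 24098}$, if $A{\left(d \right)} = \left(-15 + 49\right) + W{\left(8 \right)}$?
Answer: $-46530 - 6 \sqrt{671} \approx -46685.0$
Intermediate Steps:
$t{\left(h,C \right)} = 0$ ($t{\left(h,C \right)} = \left(- \frac{1}{3}\right) 0 = 0$)
$W{\left(Q \right)} = 3 Q$
$A{\left(d \right)} = 58$ ($A{\left(d \right)} = \left(-15 + 49\right) + 3 \cdot 8 = 34 + 24 = 58$)
$-46530 - \sqrt{A{\left(t{\left(9,4 \right)} \right)} + 24098} = -46530 - \sqrt{58 + 24098} = -46530 - \sqrt{24156} = -46530 - 6 \sqrt{671}$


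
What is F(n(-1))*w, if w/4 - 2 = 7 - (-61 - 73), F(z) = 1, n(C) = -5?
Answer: 572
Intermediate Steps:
w = 572 (w = 8 + 4*(7 - (-61 - 73)) = 8 + 4*(7 - 1*(-134)) = 8 + 4*(7 + 134) = 8 + 4*141 = 8 + 564 = 572)
F(n(-1))*w = 1*572 = 572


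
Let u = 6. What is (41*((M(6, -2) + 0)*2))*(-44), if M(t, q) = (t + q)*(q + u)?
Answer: -57728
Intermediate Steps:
M(t, q) = (6 + q)*(q + t) (M(t, q) = (t + q)*(q + 6) = (q + t)*(6 + q) = (6 + q)*(q + t))
(41*((M(6, -2) + 0)*2))*(-44) = (41*((((-2)² + 6*(-2) + 6*6 - 2*6) + 0)*2))*(-44) = (41*(((4 - 12 + 36 - 12) + 0)*2))*(-44) = (41*((16 + 0)*2))*(-44) = (41*(16*2))*(-44) = (41*32)*(-44) = 1312*(-44) = -57728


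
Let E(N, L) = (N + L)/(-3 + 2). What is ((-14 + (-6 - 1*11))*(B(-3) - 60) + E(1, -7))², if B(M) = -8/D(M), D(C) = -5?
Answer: 82482724/25 ≈ 3.2993e+6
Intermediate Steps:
B(M) = 8/5 (B(M) = -8/(-5) = -8*(-⅕) = 8/5)
E(N, L) = -L - N (E(N, L) = (L + N)/(-1) = (L + N)*(-1) = -L - N)
((-14 + (-6 - 1*11))*(B(-3) - 60) + E(1, -7))² = ((-14 + (-6 - 1*11))*(8/5 - 60) + (-1*(-7) - 1*1))² = ((-14 + (-6 - 11))*(-292/5) + (7 - 1))² = ((-14 - 17)*(-292/5) + 6)² = (-31*(-292/5) + 6)² = (9052/5 + 6)² = (9082/5)² = 82482724/25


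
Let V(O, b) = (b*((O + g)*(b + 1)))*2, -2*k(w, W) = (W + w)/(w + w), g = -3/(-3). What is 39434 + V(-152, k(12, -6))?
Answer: 1262945/32 ≈ 39467.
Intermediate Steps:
g = 1 (g = -3*(-⅓) = 1)
k(w, W) = -(W + w)/(4*w) (k(w, W) = -(W + w)/(2*(w + w)) = -(W + w)/(2*(2*w)) = -(W + w)*1/(2*w)/2 = -(W + w)/(4*w))
V(O, b) = 2*b*(1 + O)*(1 + b) (V(O, b) = (b*((O + 1)*(b + 1)))*2 = (b*((1 + O)*(1 + b)))*2 = (b*(1 + O)*(1 + b))*2 = 2*b*(1 + O)*(1 + b))
39434 + V(-152, k(12, -6)) = 39434 + 2*((¼)*(-1*(-6) - 1*12)/12)*(1 - 152 + (¼)*(-1*(-6) - 1*12)/12 - 38*(-1*(-6) - 1*12)/12) = 39434 + 2*((¼)*(1/12)*(6 - 12))*(1 - 152 + (¼)*(1/12)*(6 - 12) - 38*(6 - 12)/12) = 39434 + 2*((¼)*(1/12)*(-6))*(1 - 152 + (¼)*(1/12)*(-6) - 38*(-6)/12) = 39434 + 2*(-⅛)*(1 - 152 - ⅛ - 152*(-⅛)) = 39434 + 2*(-⅛)*(1 - 152 - ⅛ + 19) = 39434 + 2*(-⅛)*(-1057/8) = 39434 + 1057/32 = 1262945/32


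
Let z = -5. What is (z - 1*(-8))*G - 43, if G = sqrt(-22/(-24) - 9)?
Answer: -43 + I*sqrt(291)/2 ≈ -43.0 + 8.5294*I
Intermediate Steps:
G = I*sqrt(291)/6 (G = sqrt(-22*(-1/24) - 9) = sqrt(11/12 - 9) = sqrt(-97/12) = I*sqrt(291)/6 ≈ 2.8431*I)
(z - 1*(-8))*G - 43 = (-5 - 1*(-8))*(I*sqrt(291)/6) - 43 = (-5 + 8)*(I*sqrt(291)/6) - 43 = 3*(I*sqrt(291)/6) - 43 = I*sqrt(291)/2 - 43 = -43 + I*sqrt(291)/2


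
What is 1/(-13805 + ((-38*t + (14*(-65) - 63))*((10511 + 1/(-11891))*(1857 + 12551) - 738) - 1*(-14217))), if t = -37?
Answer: 11891/779743735385678 ≈ 1.5250e-11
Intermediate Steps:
1/(-13805 + ((-38*t + (14*(-65) - 63))*((10511 + 1/(-11891))*(1857 + 12551) - 738) - 1*(-14217))) = 1/(-13805 + ((-38*(-37) + (14*(-65) - 63))*((10511 + 1/(-11891))*(1857 + 12551) - 738) - 1*(-14217))) = 1/(-13805 + ((1406 + (-910 - 63))*((10511 - 1/11891)*14408 - 738) + 14217)) = 1/(-13805 + ((1406 - 973)*((124986300/11891)*14408 - 738) + 14217)) = 1/(-13805 + (433*(1800802610400/11891 - 738) + 14217)) = 1/(-13805 + (433*(1800793834842/11891) + 14217)) = 1/(-13805 + (779743730486586/11891 + 14217)) = 1/(-13805 + 779743899540933/11891) = 1/(779743735385678/11891) = 11891/779743735385678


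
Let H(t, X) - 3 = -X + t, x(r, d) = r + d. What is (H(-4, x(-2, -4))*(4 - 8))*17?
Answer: -340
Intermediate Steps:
x(r, d) = d + r
H(t, X) = 3 + t - X (H(t, X) = 3 + (-X + t) = 3 + (t - X) = 3 + t - X)
(H(-4, x(-2, -4))*(4 - 8))*17 = ((3 - 4 - (-4 - 2))*(4 - 8))*17 = ((3 - 4 - 1*(-6))*(-4))*17 = ((3 - 4 + 6)*(-4))*17 = (5*(-4))*17 = -20*17 = -340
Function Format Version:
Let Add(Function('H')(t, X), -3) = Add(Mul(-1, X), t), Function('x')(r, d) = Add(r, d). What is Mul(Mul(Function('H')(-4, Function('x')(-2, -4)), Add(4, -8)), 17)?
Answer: -340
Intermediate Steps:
Function('x')(r, d) = Add(d, r)
Function('H')(t, X) = Add(3, t, Mul(-1, X)) (Function('H')(t, X) = Add(3, Add(Mul(-1, X), t)) = Add(3, Add(t, Mul(-1, X))) = Add(3, t, Mul(-1, X)))
Mul(Mul(Function('H')(-4, Function('x')(-2, -4)), Add(4, -8)), 17) = Mul(Mul(Add(3, -4, Mul(-1, Add(-4, -2))), Add(4, -8)), 17) = Mul(Mul(Add(3, -4, Mul(-1, -6)), -4), 17) = Mul(Mul(Add(3, -4, 6), -4), 17) = Mul(Mul(5, -4), 17) = Mul(-20, 17) = -340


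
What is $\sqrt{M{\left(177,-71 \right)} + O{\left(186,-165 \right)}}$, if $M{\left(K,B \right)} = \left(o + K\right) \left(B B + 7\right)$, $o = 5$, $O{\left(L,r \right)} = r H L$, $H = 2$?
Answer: $2 \sqrt{214339} \approx 925.94$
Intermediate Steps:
$O{\left(L,r \right)} = 2 L r$ ($O{\left(L,r \right)} = r 2 L = 2 r L = 2 L r$)
$M{\left(K,B \right)} = \left(5 + K\right) \left(7 + B^{2}\right)$ ($M{\left(K,B \right)} = \left(5 + K\right) \left(B B + 7\right) = \left(5 + K\right) \left(B^{2} + 7\right) = \left(5 + K\right) \left(7 + B^{2}\right)$)
$\sqrt{M{\left(177,-71 \right)} + O{\left(186,-165 \right)}} = \sqrt{\left(35 + 5 \left(-71\right)^{2} + 7 \cdot 177 + 177 \left(-71\right)^{2}\right) + 2 \cdot 186 \left(-165\right)} = \sqrt{\left(35 + 5 \cdot 5041 + 1239 + 177 \cdot 5041\right) - 61380} = \sqrt{\left(35 + 25205 + 1239 + 892257\right) - 61380} = \sqrt{918736 - 61380} = \sqrt{857356} = 2 \sqrt{214339}$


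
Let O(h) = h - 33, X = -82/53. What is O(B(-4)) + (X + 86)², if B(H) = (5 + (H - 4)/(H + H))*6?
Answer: 20043003/2809 ≈ 7135.3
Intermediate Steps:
X = -82/53 (X = -82*1/53 = -82/53 ≈ -1.5472)
B(H) = 30 + 3*(-4 + H)/H (B(H) = (5 + (-4 + H)/((2*H)))*6 = (5 + (-4 + H)*(1/(2*H)))*6 = (5 + (-4 + H)/(2*H))*6 = 30 + 3*(-4 + H)/H)
O(h) = -33 + h
O(B(-4)) + (X + 86)² = (-33 + (33 - 12/(-4))) + (-82/53 + 86)² = (-33 + (33 - 12*(-¼))) + (4476/53)² = (-33 + (33 + 3)) + 20034576/2809 = (-33 + 36) + 20034576/2809 = 3 + 20034576/2809 = 20043003/2809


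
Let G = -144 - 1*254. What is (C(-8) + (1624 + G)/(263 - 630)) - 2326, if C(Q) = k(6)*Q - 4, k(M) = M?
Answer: -873952/367 ≈ -2381.3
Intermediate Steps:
G = -398 (G = -144 - 254 = -398)
C(Q) = -4 + 6*Q (C(Q) = 6*Q - 4 = -4 + 6*Q)
(C(-8) + (1624 + G)/(263 - 630)) - 2326 = ((-4 + 6*(-8)) + (1624 - 398)/(263 - 630)) - 2326 = ((-4 - 48) + 1226/(-367)) - 2326 = (-52 + 1226*(-1/367)) - 2326 = (-52 - 1226/367) - 2326 = -20310/367 - 2326 = -873952/367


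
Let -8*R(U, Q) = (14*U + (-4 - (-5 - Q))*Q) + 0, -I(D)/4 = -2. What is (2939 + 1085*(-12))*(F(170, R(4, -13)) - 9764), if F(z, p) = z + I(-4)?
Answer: 96636466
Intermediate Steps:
I(D) = 8 (I(D) = -4*(-2) = 8)
R(U, Q) = -7*U/4 - Q*(1 + Q)/8 (R(U, Q) = -((14*U + (-4 - (-5 - Q))*Q) + 0)/8 = -((14*U + (-4 + (5 + Q))*Q) + 0)/8 = -((14*U + (1 + Q)*Q) + 0)/8 = -((14*U + Q*(1 + Q)) + 0)/8 = -(14*U + Q*(1 + Q))/8 = -7*U/4 - Q*(1 + Q)/8)
F(z, p) = 8 + z (F(z, p) = z + 8 = 8 + z)
(2939 + 1085*(-12))*(F(170, R(4, -13)) - 9764) = (2939 + 1085*(-12))*((8 + 170) - 9764) = (2939 - 13020)*(178 - 9764) = -10081*(-9586) = 96636466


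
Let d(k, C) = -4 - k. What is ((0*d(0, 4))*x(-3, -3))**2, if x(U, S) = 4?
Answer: 0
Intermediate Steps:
((0*d(0, 4))*x(-3, -3))**2 = ((0*(-4 - 1*0))*4)**2 = ((0*(-4 + 0))*4)**2 = ((0*(-4))*4)**2 = (0*4)**2 = 0**2 = 0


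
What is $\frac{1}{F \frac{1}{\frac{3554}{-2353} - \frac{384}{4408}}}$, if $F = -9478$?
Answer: $\frac{1035599}{6144127717} \approx 0.00016855$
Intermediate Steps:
$\frac{1}{F \frac{1}{\frac{3554}{-2353} - \frac{384}{4408}}} = \frac{1}{\left(-9478\right) \frac{1}{\frac{3554}{-2353} - \frac{384}{4408}}} = \frac{1}{\left(-9478\right) \frac{1}{3554 \left(- \frac{1}{2353}\right) - \frac{48}{551}}} = \frac{1}{\left(-9478\right) \frac{1}{- \frac{3554}{2353} - \frac{48}{551}}} = \frac{1}{\left(-9478\right) \frac{1}{- \frac{2071198}{1296503}}} = \frac{1}{\left(-9478\right) \left(- \frac{1296503}{2071198}\right)} = \frac{1}{\frac{6144127717}{1035599}} = \frac{1035599}{6144127717}$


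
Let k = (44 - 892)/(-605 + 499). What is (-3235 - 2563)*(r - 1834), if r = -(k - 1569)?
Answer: 1582854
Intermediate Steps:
k = 8 (k = -848/(-106) = -848*(-1/106) = 8)
r = 1561 (r = -(8 - 1569) = -1*(-1561) = 1561)
(-3235 - 2563)*(r - 1834) = (-3235 - 2563)*(1561 - 1834) = -5798*(-273) = 1582854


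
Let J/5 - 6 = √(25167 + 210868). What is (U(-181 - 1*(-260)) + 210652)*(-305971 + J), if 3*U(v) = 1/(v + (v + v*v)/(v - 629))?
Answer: -717876080289703/11139 + 11732263415*√236035/11139 ≈ -6.3935e+10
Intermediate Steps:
J = 30 + 5*√236035 (J = 30 + 5*√(25167 + 210868) = 30 + 5*√236035 ≈ 2459.2)
U(v) = 1/(3*(v + (v + v²)/(-629 + v))) (U(v) = 1/(3*(v + (v + v*v)/(v - 629))) = 1/(3*(v + (v + v²)/(-629 + v))))
(U(-181 - 1*(-260)) + 210652)*(-305971 + J) = ((-629 + (-181 - 1*(-260)))/(6*(-181 - 1*(-260))*(-314 + (-181 - 1*(-260)))) + 210652)*(-305971 + (30 + 5*√236035)) = ((-629 + (-181 + 260))/(6*(-181 + 260)*(-314 + (-181 + 260))) + 210652)*(-305941 + 5*√236035) = ((⅙)*(-629 + 79)/(79*(-314 + 79)) + 210652)*(-305941 + 5*√236035) = ((⅙)*(1/79)*(-550)/(-235) + 210652)*(-305941 + 5*√236035) = ((⅙)*(1/79)*(-1/235)*(-550) + 210652)*(-305941 + 5*√236035) = (55/11139 + 210652)*(-305941 + 5*√236035) = 2346452683*(-305941 + 5*√236035)/11139 = -717876080289703/11139 + 11732263415*√236035/11139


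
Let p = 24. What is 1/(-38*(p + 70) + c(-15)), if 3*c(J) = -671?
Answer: -3/11387 ≈ -0.00026346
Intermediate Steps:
c(J) = -671/3 (c(J) = (1/3)*(-671) = -671/3)
1/(-38*(p + 70) + c(-15)) = 1/(-38*(24 + 70) - 671/3) = 1/(-38*94 - 671/3) = 1/(-3572 - 671/3) = 1/(-11387/3) = -3/11387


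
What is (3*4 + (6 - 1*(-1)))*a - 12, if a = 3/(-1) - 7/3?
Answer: -340/3 ≈ -113.33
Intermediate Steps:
a = -16/3 (a = 3*(-1) - 7*⅓ = -3 - 7/3 = -16/3 ≈ -5.3333)
(3*4 + (6 - 1*(-1)))*a - 12 = (3*4 + (6 - 1*(-1)))*(-16/3) - 12 = (12 + (6 + 1))*(-16/3) - 12 = (12 + 7)*(-16/3) - 12 = 19*(-16/3) - 12 = -304/3 - 12 = -340/3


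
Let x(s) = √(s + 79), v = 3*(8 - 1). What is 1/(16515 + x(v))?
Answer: 1/16525 ≈ 6.0514e-5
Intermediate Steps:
v = 21 (v = 3*7 = 21)
x(s) = √(79 + s)
1/(16515 + x(v)) = 1/(16515 + √(79 + 21)) = 1/(16515 + √100) = 1/(16515 + 10) = 1/16525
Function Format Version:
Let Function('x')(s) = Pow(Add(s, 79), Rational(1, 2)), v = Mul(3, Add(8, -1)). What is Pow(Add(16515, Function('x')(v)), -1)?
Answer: Rational(1, 16525) ≈ 6.0514e-5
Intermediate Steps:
v = 21 (v = Mul(3, 7) = 21)
Function('x')(s) = Pow(Add(79, s), Rational(1, 2))
Pow(Add(16515, Function('x')(v)), -1) = Pow(Add(16515, Pow(Add(79, 21), Rational(1, 2))), -1) = Pow(Add(16515, Pow(100, Rational(1, 2))), -1) = Pow(Add(16515, 10), -1) = Pow(16525, -1) = Rational(1, 16525)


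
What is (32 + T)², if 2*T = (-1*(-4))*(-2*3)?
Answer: 400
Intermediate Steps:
T = -12 (T = ((-1*(-4))*(-2*3))/2 = (4*(-6))/2 = (½)*(-24) = -12)
(32 + T)² = (32 - 12)² = 20² = 400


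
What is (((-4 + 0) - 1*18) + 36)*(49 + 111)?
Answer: 2240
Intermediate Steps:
(((-4 + 0) - 1*18) + 36)*(49 + 111) = ((-4 - 18) + 36)*160 = (-22 + 36)*160 = 14*160 = 2240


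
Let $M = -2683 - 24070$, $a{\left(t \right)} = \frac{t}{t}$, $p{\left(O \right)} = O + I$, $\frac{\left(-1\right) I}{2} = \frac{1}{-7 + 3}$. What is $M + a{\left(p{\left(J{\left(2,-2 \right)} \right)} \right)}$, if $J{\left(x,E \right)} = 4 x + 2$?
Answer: $-26752$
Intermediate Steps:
$I = \frac{1}{2}$ ($I = - \frac{2}{-7 + 3} = - \frac{2}{-4} = \left(-2\right) \left(- \frac{1}{4}\right) = \frac{1}{2} \approx 0.5$)
$J{\left(x,E \right)} = 2 + 4 x$
$p{\left(O \right)} = \frac{1}{2} + O$ ($p{\left(O \right)} = O + \frac{1}{2} = \frac{1}{2} + O$)
$a{\left(t \right)} = 1$
$M = -26753$ ($M = -2683 - 24070 = -26753$)
$M + a{\left(p{\left(J{\left(2,-2 \right)} \right)} \right)} = -26753 + 1 = -26752$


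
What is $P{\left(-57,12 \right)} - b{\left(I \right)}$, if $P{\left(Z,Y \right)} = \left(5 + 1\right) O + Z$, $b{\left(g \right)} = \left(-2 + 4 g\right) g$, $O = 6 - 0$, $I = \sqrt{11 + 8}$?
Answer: $-97 + 2 \sqrt{19} \approx -88.282$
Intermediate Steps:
$I = \sqrt{19} \approx 4.3589$
$O = 6$ ($O = 6 + 0 = 6$)
$b{\left(g \right)} = g \left(-2 + 4 g\right)$
$P{\left(Z,Y \right)} = 36 + Z$ ($P{\left(Z,Y \right)} = \left(5 + 1\right) 6 + Z = 6 \cdot 6 + Z = 36 + Z$)
$P{\left(-57,12 \right)} - b{\left(I \right)} = \left(36 - 57\right) - 2 \sqrt{19} \left(-1 + 2 \sqrt{19}\right) = -21 - 2 \sqrt{19} \left(-1 + 2 \sqrt{19}\right)$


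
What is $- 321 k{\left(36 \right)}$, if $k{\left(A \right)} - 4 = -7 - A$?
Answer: $12519$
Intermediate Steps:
$k{\left(A \right)} = -3 - A$ ($k{\left(A \right)} = 4 - \left(7 + A\right) = -3 - A$)
$- 321 k{\left(36 \right)} = - 321 \left(-3 - 36\right) = \left(-321\right) \left(-39\right) = 12519$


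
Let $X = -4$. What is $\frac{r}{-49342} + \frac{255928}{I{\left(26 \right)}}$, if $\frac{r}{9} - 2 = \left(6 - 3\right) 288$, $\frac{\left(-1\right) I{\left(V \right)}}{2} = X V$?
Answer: $\frac{789148639}{641446} \approx 1230.3$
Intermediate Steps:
$I{\left(V \right)} = 8 V$ ($I{\left(V \right)} = - 2 \left(- 4 V\right) = 8 V$)
$r = 7794$ ($r = 18 + 9 \left(6 - 3\right) 288 = 18 + 9 \cdot 3 \cdot 288 = 18 + 9 \cdot 864 = 18 + 7776 = 7794$)
$\frac{r}{-49342} + \frac{255928}{I{\left(26 \right)}} = \frac{7794}{-49342} + \frac{255928}{8 \cdot 26} = 7794 \left(- \frac{1}{49342}\right) + \frac{255928}{208} = - \frac{3897}{24671} + 255928 \cdot \frac{1}{208} = - \frac{3897}{24671} + \frac{31991}{26} = \frac{789148639}{641446}$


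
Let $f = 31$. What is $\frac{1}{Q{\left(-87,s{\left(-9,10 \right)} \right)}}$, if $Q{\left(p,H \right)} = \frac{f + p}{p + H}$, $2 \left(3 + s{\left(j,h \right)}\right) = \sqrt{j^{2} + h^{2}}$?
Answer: $\frac{45}{28} - \frac{\sqrt{181}}{112} \approx 1.487$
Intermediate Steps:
$s{\left(j,h \right)} = -3 + \frac{\sqrt{h^{2} + j^{2}}}{2}$ ($s{\left(j,h \right)} = -3 + \frac{\sqrt{j^{2} + h^{2}}}{2} = -3 + \frac{\sqrt{h^{2} + j^{2}}}{2}$)
$Q{\left(p,H \right)} = \frac{31 + p}{H + p}$ ($Q{\left(p,H \right)} = \frac{31 + p}{p + H} = \frac{31 + p}{H + p}$)
$\frac{1}{Q{\left(-87,s{\left(-9,10 \right)} \right)}} = \frac{1}{\frac{1}{\left(-3 + \frac{\sqrt{10^{2} + \left(-9\right)^{2}}}{2}\right) - 87} \left(31 - 87\right)} = \frac{1}{\frac{1}{\left(-3 + \frac{\sqrt{100 + 81}}{2}\right) - 87} \left(-56\right)} = \frac{1}{\frac{1}{\left(-3 + \frac{\sqrt{181}}{2}\right) - 87} \left(-56\right)} = \frac{1}{\frac{1}{-90 + \frac{\sqrt{181}}{2}} \left(-56\right)} = \frac{1}{\left(-56\right) \frac{1}{-90 + \frac{\sqrt{181}}{2}}} = \frac{45}{28} - \frac{\sqrt{181}}{112}$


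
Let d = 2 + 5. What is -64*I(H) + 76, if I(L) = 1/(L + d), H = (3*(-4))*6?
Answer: 5004/65 ≈ 76.985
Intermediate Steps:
d = 7
H = -72 (H = -12*6 = -72)
I(L) = 1/(7 + L) (I(L) = 1/(L + 7) = 1/(7 + L))
-64*I(H) + 76 = -64/(7 - 72) + 76 = -64/(-65) + 76 = -64*(-1/65) + 76 = 64/65 + 76 = 5004/65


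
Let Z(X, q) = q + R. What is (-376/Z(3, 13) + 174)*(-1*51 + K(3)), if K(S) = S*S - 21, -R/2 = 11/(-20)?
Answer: -9282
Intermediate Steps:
R = 11/10 (R = -22/(-20) = -22*(-1)/20 = -2*(-11/20) = 11/10 ≈ 1.1000)
Z(X, q) = 11/10 + q (Z(X, q) = q + 11/10 = 11/10 + q)
K(S) = -21 + S² (K(S) = S² - 21 = -21 + S²)
(-376/Z(3, 13) + 174)*(-1*51 + K(3)) = (-376/(11/10 + 13) + 174)*(-1*51 + (-21 + 3²)) = (-376/141/10 + 174)*(-51 + (-21 + 9)) = (-376*10/141 + 174)*(-51 - 12) = (-80/3 + 174)*(-63) = (442/3)*(-63) = -9282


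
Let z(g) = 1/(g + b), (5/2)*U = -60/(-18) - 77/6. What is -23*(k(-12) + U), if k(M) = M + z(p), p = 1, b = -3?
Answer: 3749/10 ≈ 374.90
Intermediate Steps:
U = -19/5 (U = 2*(-60/(-18) - 77/6)/5 = 2*(-60*(-1/18) - 77*⅙)/5 = 2*(10/3 - 77/6)/5 = (⅖)*(-19/2) = -19/5 ≈ -3.8000)
z(g) = 1/(-3 + g) (z(g) = 1/(g - 3) = 1/(-3 + g))
k(M) = -½ + M (k(M) = M + 1/(-3 + 1) = M + 1/(-2) = M - ½ = -½ + M)
-23*(k(-12) + U) = -23*((-½ - 12) - 19/5) = -23*(-25/2 - 19/5) = -23*(-163/10) = 3749/10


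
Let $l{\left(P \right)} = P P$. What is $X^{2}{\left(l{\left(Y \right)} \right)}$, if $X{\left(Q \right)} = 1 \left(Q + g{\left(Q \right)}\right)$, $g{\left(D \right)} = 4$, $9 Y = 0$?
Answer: $16$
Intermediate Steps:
$Y = 0$ ($Y = \frac{1}{9} \cdot 0 = 0$)
$l{\left(P \right)} = P^{2}$
$X{\left(Q \right)} = 4 + Q$ ($X{\left(Q \right)} = 1 \left(Q + 4\right) = 1 \left(4 + Q\right) = 4 + Q$)
$X^{2}{\left(l{\left(Y \right)} \right)} = \left(4 + 0^{2}\right)^{2} = \left(4 + 0\right)^{2} = 4^{2} = 16$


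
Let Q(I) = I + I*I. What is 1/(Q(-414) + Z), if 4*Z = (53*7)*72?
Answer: 1/177660 ≈ 5.6287e-6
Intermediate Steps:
Q(I) = I + I²
Z = 6678 (Z = ((53*7)*72)/4 = (371*72)/4 = (¼)*26712 = 6678)
1/(Q(-414) + Z) = 1/(-414*(1 - 414) + 6678) = 1/(-414*(-413) + 6678) = 1/(170982 + 6678) = 1/177660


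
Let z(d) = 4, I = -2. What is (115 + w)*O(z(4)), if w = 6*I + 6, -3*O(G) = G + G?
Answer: -872/3 ≈ -290.67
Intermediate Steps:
O(G) = -2*G/3 (O(G) = -(G + G)/3 = -2*G/3)
w = -6 (w = 6*(-2) + 6 = -12 + 6 = -6)
(115 + w)*O(z(4)) = (115 - 6)*(-2/3*4) = 109*(-8/3) = -872/3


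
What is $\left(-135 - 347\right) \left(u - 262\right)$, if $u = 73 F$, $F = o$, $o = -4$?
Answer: $267028$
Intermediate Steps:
$F = -4$
$u = -292$ ($u = 73 \left(-4\right) = -292$)
$\left(-135 - 347\right) \left(u - 262\right) = \left(-135 - 347\right) \left(-292 - 262\right) = \left(-482\right) \left(-554\right) = 267028$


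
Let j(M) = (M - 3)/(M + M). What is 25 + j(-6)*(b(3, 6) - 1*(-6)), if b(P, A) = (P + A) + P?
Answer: 77/2 ≈ 38.500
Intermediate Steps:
b(P, A) = A + 2*P (b(P, A) = (A + P) + P = A + 2*P)
j(M) = (-3 + M)/(2*M) (j(M) = (-3 + M)/((2*M)) = (-3 + M)*(1/(2*M)) = (-3 + M)/(2*M))
25 + j(-6)*(b(3, 6) - 1*(-6)) = 25 + ((½)*(-3 - 6)/(-6))*((6 + 2*3) - 1*(-6)) = 25 + ((½)*(-⅙)*(-9))*((6 + 6) + 6) = 25 + 3*(12 + 6)/4 = 25 + (¾)*18 = 25 + 27/2 = 77/2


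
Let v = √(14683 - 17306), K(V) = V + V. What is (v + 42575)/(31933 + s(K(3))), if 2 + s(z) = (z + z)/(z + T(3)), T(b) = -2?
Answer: 42575/31934 + I*√2623/31934 ≈ 1.3332 + 0.0016038*I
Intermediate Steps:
K(V) = 2*V
s(z) = -2 + 2*z/(-2 + z) (s(z) = -2 + (z + z)/(z - 2) = -2 + (2*z)/(-2 + z) = -2 + 2*z/(-2 + z))
v = I*√2623 (v = √(-2623) = I*√2623 ≈ 51.215*I)
(v + 42575)/(31933 + s(K(3))) = (I*√2623 + 42575)/(31933 + 4/(-2 + 2*3)) = (42575 + I*√2623)/(31933 + 4/(-2 + 6)) = (42575 + I*√2623)/(31933 + 4/4) = (42575 + I*√2623)/(31933 + 4*(¼)) = (42575 + I*√2623)/(31933 + 1) = (42575 + I*√2623)/31934 = (42575 + I*√2623)*(1/31934) = 42575/31934 + I*√2623/31934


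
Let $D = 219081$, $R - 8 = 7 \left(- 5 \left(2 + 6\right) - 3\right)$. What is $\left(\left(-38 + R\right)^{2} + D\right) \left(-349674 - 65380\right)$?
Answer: $-136404176668$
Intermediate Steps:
$R = -293$ ($R = 8 + 7 \left(- 5 \left(2 + 6\right) - 3\right) = 8 + 7 \left(\left(-5\right) 8 - 3\right) = 8 + 7 \left(-40 - 3\right) = 8 + 7 \left(-43\right) = 8 - 301 = -293$)
$\left(\left(-38 + R\right)^{2} + D\right) \left(-349674 - 65380\right) = \left(\left(-38 - 293\right)^{2} + 219081\right) \left(-349674 - 65380\right) = \left(\left(-331\right)^{2} + 219081\right) \left(-415054\right) = \left(109561 + 219081\right) \left(-415054\right) = 328642 \left(-415054\right) = -136404176668$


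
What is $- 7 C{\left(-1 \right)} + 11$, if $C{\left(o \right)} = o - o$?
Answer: $11$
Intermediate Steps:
$C{\left(o \right)} = 0$
$- 7 C{\left(-1 \right)} + 11 = \left(-7\right) 0 + 11 = 0 + 11 = 11$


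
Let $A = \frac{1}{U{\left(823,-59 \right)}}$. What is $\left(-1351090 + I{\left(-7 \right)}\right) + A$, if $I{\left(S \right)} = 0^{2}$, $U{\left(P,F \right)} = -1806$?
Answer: $- \frac{2440068541}{1806} \approx -1.3511 \cdot 10^{6}$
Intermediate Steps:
$I{\left(S \right)} = 0$
$A = - \frac{1}{1806}$ ($A = \frac{1}{-1806} = - \frac{1}{1806} \approx -0.00055371$)
$\left(-1351090 + I{\left(-7 \right)}\right) + A = \left(-1351090 + 0\right) - \frac{1}{1806} = -1351090 - \frac{1}{1806} = - \frac{2440068541}{1806}$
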